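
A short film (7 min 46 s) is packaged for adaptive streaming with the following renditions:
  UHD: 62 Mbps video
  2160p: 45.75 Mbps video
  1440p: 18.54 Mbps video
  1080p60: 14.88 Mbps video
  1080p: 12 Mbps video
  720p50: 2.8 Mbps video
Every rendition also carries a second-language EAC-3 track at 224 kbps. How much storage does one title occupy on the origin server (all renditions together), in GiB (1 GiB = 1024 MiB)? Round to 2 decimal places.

7 min 46 s = 466 s
Audio: 224 kbps = 0.224 Mbps.
Sum of rendition bitrates: (62+0.224) + (45.75+0.224) + (18.54+0.224) + (14.88+0.224) + (12+0.224) + (2.8+0.224) = 157.314 Mbps.
× 466 s = 73,308 Mb = 9,164 MB = 8.534 GiB.

8.53 GiB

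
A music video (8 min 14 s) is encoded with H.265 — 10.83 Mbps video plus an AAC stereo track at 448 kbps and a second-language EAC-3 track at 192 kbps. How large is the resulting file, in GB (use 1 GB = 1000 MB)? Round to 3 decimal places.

0.708 GB

8 min 14 s = 494 s
Audio total: 448 + 192 = 640 kbps = 0.640 Mbps.
Total bitrate: 10.83 + 0.640 = 11.470 Mbps.
Stream data: 11.470 Mbps × 494 s = 5666.2 Mb.
5,666 Mb ÷ 8 = 708.3 MB → 0.7083 GB.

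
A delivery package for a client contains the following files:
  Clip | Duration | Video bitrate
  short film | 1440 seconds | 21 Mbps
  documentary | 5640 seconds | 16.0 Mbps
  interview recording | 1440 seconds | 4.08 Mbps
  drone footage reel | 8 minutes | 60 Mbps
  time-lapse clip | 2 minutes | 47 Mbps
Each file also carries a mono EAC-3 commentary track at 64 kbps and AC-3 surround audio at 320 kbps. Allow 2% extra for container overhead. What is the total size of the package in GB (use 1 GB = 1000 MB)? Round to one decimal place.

Audio total: 64 + 320 = 384 kbps = 0.384 Mbps.
short film: 21.384 Mbps × 1440 s × 1.02 = 31408.8 Mb
documentary: 16.384 Mbps × 5640 s × 1.02 = 94253.9 Mb
interview recording: 4.464 Mbps × 1440 s × 1.02 = 6556.7 Mb
drone footage reel: 60.384 Mbps × 480 s × 1.02 = 29564.0 Mb
time-lapse clip: 47.384 Mbps × 120 s × 1.02 = 5799.8 Mb
Total: 167583.2 Mb = 20947.9 MB.
= 20.95 GB.

20.9 GB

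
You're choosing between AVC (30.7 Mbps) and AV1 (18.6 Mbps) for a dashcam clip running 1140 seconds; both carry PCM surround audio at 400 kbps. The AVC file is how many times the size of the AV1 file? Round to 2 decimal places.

Audio: 400 kbps = 0.400 Mbps.
AVC: 31.100 Mbps × 1140 s = 35454.0 Mb = 4.432 GB.
AV1: 19.000 Mbps × 1140 s = 21660.0 Mb = 2.708 GB.
Ratio: 4.432 / 2.708 = 1.637.

1.64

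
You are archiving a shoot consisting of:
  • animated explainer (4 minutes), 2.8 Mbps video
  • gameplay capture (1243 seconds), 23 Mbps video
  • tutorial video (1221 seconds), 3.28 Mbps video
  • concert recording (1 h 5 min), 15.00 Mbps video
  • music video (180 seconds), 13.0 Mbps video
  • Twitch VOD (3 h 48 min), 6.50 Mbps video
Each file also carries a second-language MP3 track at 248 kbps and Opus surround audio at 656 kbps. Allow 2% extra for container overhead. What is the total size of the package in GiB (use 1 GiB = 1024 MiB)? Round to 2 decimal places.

23.93 GiB

Audio total: 248 + 656 = 904 kbps = 0.904 Mbps.
animated explainer: 3.704 Mbps × 240 s × 1.02 = 906.7 Mb
gameplay capture: 23.904 Mbps × 1243 s × 1.02 = 30306.9 Mb
tutorial video: 4.184 Mbps × 1221 s × 1.02 = 5210.8 Mb
concert recording: 15.904 Mbps × 3900 s × 1.02 = 63266.1 Mb
music video: 13.904 Mbps × 180 s × 1.02 = 2552.8 Mb
Twitch VOD: 7.404 Mbps × 13680 s × 1.02 = 103312.5 Mb
Total: 205555.8 Mb = 25694.5 MB.
= 23.93 GiB.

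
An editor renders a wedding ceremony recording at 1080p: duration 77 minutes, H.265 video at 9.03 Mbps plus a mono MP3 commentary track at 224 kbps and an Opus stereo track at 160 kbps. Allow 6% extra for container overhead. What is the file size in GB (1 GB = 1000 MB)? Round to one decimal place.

5.8 GB

77 min = 4620 s
Audio total: 224 + 160 = 384 kbps = 0.384 Mbps.
Total bitrate: 9.03 + 0.384 = 9.414 Mbps.
Stream data: 9.414 Mbps × 4620 s = 43492.7 Mb.
With 6% container overhead: ×1.06.
46,102 Mb ÷ 8 = 5,763 MB → 5.763 GB.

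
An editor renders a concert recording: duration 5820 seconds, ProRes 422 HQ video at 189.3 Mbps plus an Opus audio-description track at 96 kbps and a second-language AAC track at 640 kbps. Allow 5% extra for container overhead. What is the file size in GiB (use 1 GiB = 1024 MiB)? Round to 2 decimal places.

Audio total: 96 + 640 = 736 kbps = 0.736 Mbps.
Total bitrate: 189.3 + 0.736 = 190.036 Mbps.
Stream data: 190.036 Mbps × 5820 s = 1106009.5 Mb.
With 5% container overhead: ×1.05.
1,161,310 Mb = 145,163,749,500 bytes ÷ 1,073,741,824 = 135.2 GiB.

135.19 GiB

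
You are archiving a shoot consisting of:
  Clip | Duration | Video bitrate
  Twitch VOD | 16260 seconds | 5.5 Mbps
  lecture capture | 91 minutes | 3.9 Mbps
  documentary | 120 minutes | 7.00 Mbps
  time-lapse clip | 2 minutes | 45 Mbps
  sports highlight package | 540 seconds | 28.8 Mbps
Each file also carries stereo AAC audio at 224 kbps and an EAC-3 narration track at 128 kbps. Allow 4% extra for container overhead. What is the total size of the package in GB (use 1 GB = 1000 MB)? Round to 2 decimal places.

25.02 GB

Audio total: 224 + 128 = 352 kbps = 0.352 Mbps.
Twitch VOD: 5.852 Mbps × 16260 s × 1.04 = 98959.7 Mb
lecture capture: 4.252 Mbps × 5460 s × 1.04 = 24144.6 Mb
documentary: 7.352 Mbps × 7200 s × 1.04 = 55051.8 Mb
time-lapse clip: 45.352 Mbps × 120 s × 1.04 = 5659.9 Mb
sports highlight package: 29.152 Mbps × 540 s × 1.04 = 16371.8 Mb
Total: 200187.7 Mb = 25023.5 MB.
= 25.02 GB.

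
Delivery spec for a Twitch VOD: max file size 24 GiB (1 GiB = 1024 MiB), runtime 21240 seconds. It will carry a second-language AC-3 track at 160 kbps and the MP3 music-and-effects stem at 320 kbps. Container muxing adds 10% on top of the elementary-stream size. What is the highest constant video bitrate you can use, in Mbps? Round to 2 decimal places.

8.34 Mbps

Budget: 24 GiB = 206158.4 Mb.
Stream payload after overhead: 206158.4 / 1.10 = 187416.8 Mb.
Total bitrate budget: 187416.8 Mb / 21240 s = 8.824 Mbps.
Audio total: 160 + 320 = 480 kbps = 0.480 Mbps.
Video: 8.824 − 0.480 = 8.344 Mbps.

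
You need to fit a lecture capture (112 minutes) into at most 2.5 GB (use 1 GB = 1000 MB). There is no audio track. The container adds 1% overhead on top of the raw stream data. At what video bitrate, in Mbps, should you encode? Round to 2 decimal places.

Budget: 2.5 GB = 20000.0 Mb.
Stream payload after overhead: 20000.0 / 1.01 = 19802.0 Mb.
112 min = 6720 s
Total bitrate budget: 19802.0 Mb / 6720 s = 2.947 Mbps.

2.95 Mbps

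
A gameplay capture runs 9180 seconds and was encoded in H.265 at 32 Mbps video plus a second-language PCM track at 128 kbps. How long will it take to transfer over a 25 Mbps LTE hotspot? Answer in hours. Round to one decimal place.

3.3 hours

Audio: 128 kbps = 0.128 Mbps.
Total bitrate: 32.128 Mbps.
File: 32.128 Mbps × 9180 s = 294935.0 Mb.
At 25 Mbps: 294935.0 / 25 = 11797.4 s ≈ 3.28 hours.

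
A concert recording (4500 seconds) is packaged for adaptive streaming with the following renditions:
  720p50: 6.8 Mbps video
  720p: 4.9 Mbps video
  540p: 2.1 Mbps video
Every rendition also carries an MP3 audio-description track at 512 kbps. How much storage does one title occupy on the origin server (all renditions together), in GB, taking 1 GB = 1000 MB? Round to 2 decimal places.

Audio: 512 kbps = 0.512 Mbps.
Sum of rendition bitrates: (6.8+0.512) + (4.9+0.512) + (2.1+0.512) = 15.336 Mbps.
× 4500 s = 69,012 Mb = 8,626 MB = 8.627 GB.

8.63 GB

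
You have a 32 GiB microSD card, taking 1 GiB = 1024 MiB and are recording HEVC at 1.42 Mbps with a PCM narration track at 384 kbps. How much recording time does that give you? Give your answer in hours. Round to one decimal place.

42.3 hours

Audio: 384 kbps = 0.384 Mbps.
Total bitrate: 1.42 + 0.384 = 1.804 Mbps.
Capacity: 32 GiB = 274,878 Mb.
Recording time: 274,878 / 1.804 = 152,371 s ≈ 42.3 hours.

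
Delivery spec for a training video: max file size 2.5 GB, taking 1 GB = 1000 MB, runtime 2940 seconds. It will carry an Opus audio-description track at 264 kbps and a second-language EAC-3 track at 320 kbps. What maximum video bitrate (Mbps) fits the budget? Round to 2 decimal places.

Budget: 2.5 GB = 20000.0 Mb.
Total bitrate budget: 20000.0 Mb / 2940 s = 6.803 Mbps.
Audio total: 264 + 320 = 584 kbps = 0.584 Mbps.
Video: 6.803 − 0.584 = 6.219 Mbps.

6.22 Mbps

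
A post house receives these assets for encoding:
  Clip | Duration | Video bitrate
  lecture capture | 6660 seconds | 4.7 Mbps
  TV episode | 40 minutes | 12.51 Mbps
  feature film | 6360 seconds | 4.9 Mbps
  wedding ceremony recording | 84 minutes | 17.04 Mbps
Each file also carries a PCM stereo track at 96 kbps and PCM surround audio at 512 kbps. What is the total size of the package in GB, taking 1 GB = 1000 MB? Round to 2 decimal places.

Audio total: 96 + 512 = 608 kbps = 0.608 Mbps.
lecture capture: 5.308 Mbps × 6660 s = 35351.3 Mb
TV episode: 13.118 Mbps × 2400 s = 31483.2 Mb
feature film: 5.508 Mbps × 6360 s = 35030.9 Mb
wedding ceremony recording: 17.648 Mbps × 5040 s = 88945.9 Mb
Total: 190811.3 Mb = 23851.4 MB.
= 23.85 GB.

23.85 GB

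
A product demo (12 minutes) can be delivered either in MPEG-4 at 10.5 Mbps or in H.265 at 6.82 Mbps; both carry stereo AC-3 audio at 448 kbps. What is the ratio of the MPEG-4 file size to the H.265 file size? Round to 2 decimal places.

1.51

12 min = 720 s
Audio: 448 kbps = 0.448 Mbps.
MPEG-4: 10.948 Mbps × 720 s = 7882.6 Mb = 0.918 GiB.
H.265: 7.268 Mbps × 720 s = 5233.0 Mb = 0.609 GiB.
Ratio: 0.918 / 0.609 = 1.506.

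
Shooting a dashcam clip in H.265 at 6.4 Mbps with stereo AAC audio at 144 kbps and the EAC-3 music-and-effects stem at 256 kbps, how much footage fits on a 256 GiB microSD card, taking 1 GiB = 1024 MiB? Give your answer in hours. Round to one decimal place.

Audio total: 144 + 256 = 400 kbps = 0.400 Mbps.
Total bitrate: 6.4 + 0.400 = 6.800 Mbps.
Capacity: 256 GiB = 2,199,023 Mb.
Recording time: 2,199,023 / 6.800 = 323,386 s ≈ 89.8 hours.

89.8 hours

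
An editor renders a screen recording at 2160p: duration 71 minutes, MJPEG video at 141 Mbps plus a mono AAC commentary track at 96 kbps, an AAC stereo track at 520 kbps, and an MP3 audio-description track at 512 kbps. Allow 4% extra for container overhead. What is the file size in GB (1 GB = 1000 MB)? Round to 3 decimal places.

71 min = 4260 s
Audio total: 96 + 520 + 512 = 1128 kbps = 1.128 Mbps.
Total bitrate: 141 + 1.128 = 142.128 Mbps.
Stream data: 142.128 Mbps × 4260 s = 605465.3 Mb.
With 4% container overhead: ×1.04.
629,684 Mb ÷ 8 = 78,710 MB → 78.71 GB.

78.710 GB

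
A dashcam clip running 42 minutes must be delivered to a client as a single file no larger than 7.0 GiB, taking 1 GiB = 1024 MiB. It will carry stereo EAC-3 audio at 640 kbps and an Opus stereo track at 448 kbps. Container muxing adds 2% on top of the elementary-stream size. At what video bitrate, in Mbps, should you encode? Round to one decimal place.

22.3 Mbps

Budget: 7.0 GiB = 60129.5 Mb.
Stream payload after overhead: 60129.5 / 1.02 = 58950.5 Mb.
42 min = 2520 s
Total bitrate budget: 58950.5 Mb / 2520 s = 23.393 Mbps.
Audio total: 640 + 448 = 1088 kbps = 1.088 Mbps.
Video: 23.393 − 1.088 = 22.305 Mbps.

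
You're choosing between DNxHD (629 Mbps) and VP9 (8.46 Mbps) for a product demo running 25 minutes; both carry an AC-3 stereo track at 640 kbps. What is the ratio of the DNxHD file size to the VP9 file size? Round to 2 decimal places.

25 min = 1500 s
Audio: 640 kbps = 0.640 Mbps.
DNxHD: 629.640 Mbps × 1500 s = 944460.0 Mb = 109.950 GiB.
VP9: 9.100 Mbps × 1500 s = 13650.0 Mb = 1.589 GiB.
Ratio: 109.950 / 1.589 = 69.191.

69.19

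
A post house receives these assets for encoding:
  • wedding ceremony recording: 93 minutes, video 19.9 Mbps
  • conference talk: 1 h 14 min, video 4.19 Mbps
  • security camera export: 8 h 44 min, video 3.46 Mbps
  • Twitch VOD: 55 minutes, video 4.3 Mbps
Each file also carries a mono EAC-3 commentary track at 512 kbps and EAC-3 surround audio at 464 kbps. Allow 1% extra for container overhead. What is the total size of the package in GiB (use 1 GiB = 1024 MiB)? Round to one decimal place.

Audio total: 512 + 464 = 976 kbps = 0.976 Mbps.
wedding ceremony recording: 20.876 Mbps × 5580 s × 1.01 = 117653.0 Mb
conference talk: 5.166 Mbps × 4440 s × 1.01 = 23166.4 Mb
security camera export: 4.436 Mbps × 31440 s × 1.01 = 140862.5 Mb
Twitch VOD: 5.276 Mbps × 3300 s × 1.01 = 17584.9 Mb
Total: 299266.8 Mb = 37408.3 MB.
= 34.84 GiB.

34.8 GiB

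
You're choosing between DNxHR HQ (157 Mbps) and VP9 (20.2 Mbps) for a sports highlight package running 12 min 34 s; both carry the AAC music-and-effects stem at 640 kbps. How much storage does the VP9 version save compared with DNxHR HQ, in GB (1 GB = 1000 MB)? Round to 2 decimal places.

12 min 34 s = 754 s
Audio: 640 kbps = 0.640 Mbps.
DNxHR HQ: 157.640 Mbps × 754 s = 118860.6 Mb = 14.858 GB.
VP9: 20.840 Mbps × 754 s = 15713.4 Mb = 1.964 GB.
Saving: 14.858 − 1.964 = 12.893 GB.

12.89 GB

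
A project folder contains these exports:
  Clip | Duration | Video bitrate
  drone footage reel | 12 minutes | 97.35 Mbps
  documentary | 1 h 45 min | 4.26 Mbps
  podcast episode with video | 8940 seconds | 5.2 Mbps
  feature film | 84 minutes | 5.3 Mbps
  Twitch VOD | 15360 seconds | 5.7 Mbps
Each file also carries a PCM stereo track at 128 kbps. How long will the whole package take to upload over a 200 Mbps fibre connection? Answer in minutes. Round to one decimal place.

21.9 minutes

Audio: 128 kbps = 0.128 Mbps.
drone footage reel: 97.478 Mbps × 720 s = 70184.2 Mb
documentary: 4.388 Mbps × 6300 s = 27644.4 Mb
podcast episode with video: 5.328 Mbps × 8940 s = 47632.3 Mb
feature film: 5.428 Mbps × 5040 s = 27357.1 Mb
Twitch VOD: 5.828 Mbps × 15360 s = 89518.1 Mb
Total: 262336.1 Mb = 32792.0 MB.
At 200 Mbps: 262336.1 / 200 = 1312 s ≈ 21.9 minutes.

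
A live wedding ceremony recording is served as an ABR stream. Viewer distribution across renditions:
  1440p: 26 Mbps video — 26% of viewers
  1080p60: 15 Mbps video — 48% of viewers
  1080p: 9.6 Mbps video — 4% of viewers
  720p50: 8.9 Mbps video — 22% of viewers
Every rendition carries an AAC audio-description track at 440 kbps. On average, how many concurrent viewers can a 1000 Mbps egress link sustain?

59

Audio: 440 kbps = 0.440 Mbps.
Average per-viewer bitrate: 0.26×26.440 + 0.48×15.440 + 0.04×10.040 + 0.22×9.340 = 16.742 Mbps.
1000 Mbps = 1,000 Mbps; 1,000 / 16.742 = 59.73 → 59.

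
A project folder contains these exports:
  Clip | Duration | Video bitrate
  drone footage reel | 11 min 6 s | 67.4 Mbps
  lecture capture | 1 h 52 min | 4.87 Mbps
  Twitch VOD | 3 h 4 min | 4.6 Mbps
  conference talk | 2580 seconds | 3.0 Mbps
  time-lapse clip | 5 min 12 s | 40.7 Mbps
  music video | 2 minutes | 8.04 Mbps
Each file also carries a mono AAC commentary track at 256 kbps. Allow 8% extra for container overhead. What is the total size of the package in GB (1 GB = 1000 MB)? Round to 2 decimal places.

Audio: 256 kbps = 0.256 Mbps.
drone footage reel: 67.656 Mbps × 666 s × 1.08 = 48663.6 Mb
lecture capture: 5.126 Mbps × 6720 s × 1.08 = 37202.5 Mb
Twitch VOD: 4.856 Mbps × 11040 s × 1.08 = 57899.1 Mb
conference talk: 3.256 Mbps × 2580 s × 1.08 = 9072.5 Mb
time-lapse clip: 40.956 Mbps × 312 s × 1.08 = 13800.5 Mb
music video: 8.296 Mbps × 120 s × 1.08 = 1075.2 Mb
Total: 167713.3 Mb = 20964.2 MB.
= 20.96 GB.

20.96 GB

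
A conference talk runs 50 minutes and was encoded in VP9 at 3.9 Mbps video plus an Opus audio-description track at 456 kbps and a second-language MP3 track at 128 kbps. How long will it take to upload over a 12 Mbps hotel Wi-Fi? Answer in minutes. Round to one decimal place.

50 min = 3000 s
Audio total: 456 + 128 = 584 kbps = 0.584 Mbps.
Total bitrate: 4.484 Mbps.
File: 4.484 Mbps × 3000 s = 13452.0 Mb.
At 12 Mbps: 13452.0 / 12 = 1121.0 s ≈ 18.7 minutes.

18.7 minutes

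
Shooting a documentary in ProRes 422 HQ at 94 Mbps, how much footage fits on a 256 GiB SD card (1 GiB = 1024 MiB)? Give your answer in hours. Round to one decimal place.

6.5 hours

Capacity: 256 GiB = 2,199,023 Mb.
Recording time: 2,199,023 / 94.000 = 23,394 s ≈ 6.50 hours.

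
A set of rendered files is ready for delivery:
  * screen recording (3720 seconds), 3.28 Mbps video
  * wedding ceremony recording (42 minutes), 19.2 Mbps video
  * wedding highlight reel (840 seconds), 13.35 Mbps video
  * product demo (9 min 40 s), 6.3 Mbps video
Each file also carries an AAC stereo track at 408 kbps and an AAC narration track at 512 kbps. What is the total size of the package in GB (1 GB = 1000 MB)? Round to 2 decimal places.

Audio total: 408 + 512 = 920 kbps = 0.920 Mbps.
screen recording: 4.200 Mbps × 3720 s = 15624.0 Mb
wedding ceremony recording: 20.120 Mbps × 2520 s = 50702.4 Mb
wedding highlight reel: 14.270 Mbps × 840 s = 11986.8 Mb
product demo: 7.220 Mbps × 580 s = 4187.6 Mb
Total: 82500.8 Mb = 10312.6 MB.
= 10.31 GB.

10.31 GB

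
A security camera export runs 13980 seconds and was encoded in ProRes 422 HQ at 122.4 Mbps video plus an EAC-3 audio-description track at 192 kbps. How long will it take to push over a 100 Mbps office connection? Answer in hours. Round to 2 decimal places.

Audio: 192 kbps = 0.192 Mbps.
Total bitrate: 122.592 Mbps.
File: 122.592 Mbps × 13980 s = 1713836.2 Mb.
At 100 Mbps: 1713836.2 / 100 = 17138.4 s ≈ 4.76 hours.

4.76 hours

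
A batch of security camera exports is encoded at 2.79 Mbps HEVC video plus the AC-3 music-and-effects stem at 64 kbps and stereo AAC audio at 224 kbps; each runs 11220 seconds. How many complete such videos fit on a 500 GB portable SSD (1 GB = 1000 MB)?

Audio total: 64 + 224 = 288 kbps = 0.288 Mbps.
Total bitrate: 3.078 Mbps.
Per item: 3.078 Mbps × 11220 s = 34,535 Mb = 4,317 MB.
Capacity: 500 GB = 4,000,000 Mb; 115.82 items → 115 complete.

115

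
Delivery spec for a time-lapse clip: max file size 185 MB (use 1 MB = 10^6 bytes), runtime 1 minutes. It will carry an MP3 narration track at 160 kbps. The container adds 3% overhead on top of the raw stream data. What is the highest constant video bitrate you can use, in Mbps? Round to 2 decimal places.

Budget: 185 MB = 1480.0 Mb.
Stream payload after overhead: 1480.0 / 1.03 = 1436.9 Mb.
Total bitrate budget: 1436.9 Mb / 60 s = 23.948 Mbps.
Audio: 160 kbps = 0.160 Mbps.
Video: 23.948 − 0.160 = 23.788 Mbps.

23.79 Mbps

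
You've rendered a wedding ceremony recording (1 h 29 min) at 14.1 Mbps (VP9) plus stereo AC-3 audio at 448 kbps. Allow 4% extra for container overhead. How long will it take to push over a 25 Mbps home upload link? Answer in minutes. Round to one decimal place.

1 h 29 min = 89 min = 5340 s
Audio: 448 kbps = 0.448 Mbps.
Total bitrate: 14.548 Mbps.
File: 14.548 Mbps × 5340 s = 77686.3 Mb.
With 4% container overhead: ×1.04. → 80793.8 Mb.
At 25 Mbps: 80793.8 / 25 = 3231.8 s ≈ 53.9 minutes.

53.9 minutes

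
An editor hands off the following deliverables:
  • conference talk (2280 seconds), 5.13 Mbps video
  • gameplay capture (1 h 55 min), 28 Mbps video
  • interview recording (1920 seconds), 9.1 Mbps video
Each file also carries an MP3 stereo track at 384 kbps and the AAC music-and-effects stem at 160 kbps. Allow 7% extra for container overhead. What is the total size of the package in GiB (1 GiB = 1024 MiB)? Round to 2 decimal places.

Audio total: 384 + 160 = 544 kbps = 0.544 Mbps.
conference talk: 5.674 Mbps × 2280 s × 1.07 = 13842.3 Mb
gameplay capture: 28.544 Mbps × 6900 s × 1.07 = 210740.4 Mb
interview recording: 9.644 Mbps × 1920 s × 1.07 = 19812.6 Mb
Total: 244395.3 Mb = 30549.4 MB.
= 28.45 GiB.

28.45 GiB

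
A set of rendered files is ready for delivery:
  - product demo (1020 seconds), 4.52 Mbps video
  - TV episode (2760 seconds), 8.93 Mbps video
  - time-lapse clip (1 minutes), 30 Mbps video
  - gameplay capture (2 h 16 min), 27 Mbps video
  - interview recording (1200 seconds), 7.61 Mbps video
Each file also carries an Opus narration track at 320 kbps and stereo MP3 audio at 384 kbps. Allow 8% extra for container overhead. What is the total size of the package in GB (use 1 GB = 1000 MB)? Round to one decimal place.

Audio total: 320 + 384 = 704 kbps = 0.704 Mbps.
product demo: 5.224 Mbps × 1020 s × 1.08 = 5754.8 Mb
TV episode: 9.634 Mbps × 2760 s × 1.08 = 28717.0 Mb
time-lapse clip: 30.704 Mbps × 60 s × 1.08 = 1989.6 Mb
gameplay capture: 27.704 Mbps × 8160 s × 1.08 = 244149.8 Mb
interview recording: 8.314 Mbps × 1200 s × 1.08 = 10774.9 Mb
Total: 291386.2 Mb = 36423.3 MB.
= 36.42 GB.

36.4 GB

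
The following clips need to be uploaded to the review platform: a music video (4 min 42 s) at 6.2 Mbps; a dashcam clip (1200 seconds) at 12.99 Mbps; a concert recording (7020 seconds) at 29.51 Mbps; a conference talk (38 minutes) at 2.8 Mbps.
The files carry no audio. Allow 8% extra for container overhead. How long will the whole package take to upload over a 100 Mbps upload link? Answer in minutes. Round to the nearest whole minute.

42 minutes

music video: 6.200 Mbps × 282 s × 1.08 = 1888.3 Mb
dashcam clip: 12.990 Mbps × 1200 s × 1.08 = 16835.0 Mb
concert recording: 29.510 Mbps × 7020 s × 1.08 = 223733.0 Mb
conference talk: 2.800 Mbps × 2280 s × 1.08 = 6894.7 Mb
Total: 249351.0 Mb = 31168.9 MB.
At 100 Mbps: 249351.0 / 100 = 2494 s ≈ 41.6 minutes.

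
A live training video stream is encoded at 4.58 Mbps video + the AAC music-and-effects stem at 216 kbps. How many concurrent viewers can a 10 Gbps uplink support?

2085

Audio: 216 kbps = 0.216 Mbps.
Per-viewer media rate: 4.796 Mbps.
10 Gbps = 10,000 Mbps; 10,000 / 4.796 = 2085.07 → 2085 viewers.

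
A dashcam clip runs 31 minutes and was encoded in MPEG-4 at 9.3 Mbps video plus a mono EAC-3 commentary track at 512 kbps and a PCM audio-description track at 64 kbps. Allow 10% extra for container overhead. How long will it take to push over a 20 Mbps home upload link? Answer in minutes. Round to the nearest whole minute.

17 minutes

31 min = 1860 s
Audio total: 512 + 64 = 576 kbps = 0.576 Mbps.
Total bitrate: 9.876 Mbps.
File: 9.876 Mbps × 1860 s = 18369.4 Mb.
With 10% container overhead: ×1.10. → 20206.3 Mb.
At 20 Mbps: 20206.3 / 20 = 1010.3 s ≈ 16.8 minutes.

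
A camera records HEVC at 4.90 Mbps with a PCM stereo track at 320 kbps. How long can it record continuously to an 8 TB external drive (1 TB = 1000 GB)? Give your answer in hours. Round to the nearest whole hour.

Audio: 320 kbps = 0.320 Mbps.
Total bitrate: 4.90 + 0.320 = 5.220 Mbps.
Capacity: 8 TB = 64,000,000 Mb.
Recording time: 64,000,000 / 5.220 = 12,260,536 s ≈ 3,406 hours.

3406 hours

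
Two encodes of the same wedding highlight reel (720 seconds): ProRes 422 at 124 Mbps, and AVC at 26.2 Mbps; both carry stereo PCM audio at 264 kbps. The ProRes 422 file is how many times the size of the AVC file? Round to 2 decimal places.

4.70

Audio: 264 kbps = 0.264 Mbps.
ProRes 422: 124.264 Mbps × 720 s = 89470.1 Mb = 11.184 GB.
AVC: 26.464 Mbps × 720 s = 19054.1 Mb = 2.382 GB.
Ratio: 11.184 / 2.382 = 4.696.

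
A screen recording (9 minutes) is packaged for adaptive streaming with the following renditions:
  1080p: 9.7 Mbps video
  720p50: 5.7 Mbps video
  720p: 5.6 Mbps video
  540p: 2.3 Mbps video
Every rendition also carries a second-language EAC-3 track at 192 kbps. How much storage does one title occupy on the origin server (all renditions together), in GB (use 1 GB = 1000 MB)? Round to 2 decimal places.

1.62 GB

9 min = 540 s
Audio: 192 kbps = 0.192 Mbps.
Sum of rendition bitrates: (9.7+0.192) + (5.7+0.192) + (5.6+0.192) + (2.3+0.192) = 24.068 Mbps.
× 540 s = 12,997 Mb = 1,625 MB = 1.625 GB.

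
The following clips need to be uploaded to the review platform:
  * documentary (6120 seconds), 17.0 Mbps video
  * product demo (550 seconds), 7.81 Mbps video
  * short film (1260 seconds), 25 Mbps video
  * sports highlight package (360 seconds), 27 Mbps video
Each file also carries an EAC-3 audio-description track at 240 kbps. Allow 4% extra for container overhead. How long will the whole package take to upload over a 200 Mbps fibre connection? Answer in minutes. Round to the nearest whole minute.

13 minutes

Audio: 240 kbps = 0.240 Mbps.
documentary: 17.240 Mbps × 6120 s × 1.04 = 109729.2 Mb
product demo: 8.050 Mbps × 550 s × 1.04 = 4604.6 Mb
short film: 25.240 Mbps × 1260 s × 1.04 = 33074.5 Mb
sports highlight package: 27.240 Mbps × 360 s × 1.04 = 10198.7 Mb
Total: 157606.9 Mb = 19700.9 MB.
At 200 Mbps: 157606.9 / 200 = 788 s ≈ 13.1 minutes.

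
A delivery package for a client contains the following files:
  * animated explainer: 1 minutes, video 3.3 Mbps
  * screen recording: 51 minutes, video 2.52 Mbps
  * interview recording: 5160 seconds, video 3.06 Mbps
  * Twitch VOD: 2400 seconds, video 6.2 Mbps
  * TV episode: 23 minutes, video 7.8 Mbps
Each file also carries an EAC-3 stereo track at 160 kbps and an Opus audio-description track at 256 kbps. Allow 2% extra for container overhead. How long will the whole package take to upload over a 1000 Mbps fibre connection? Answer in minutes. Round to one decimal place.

Audio total: 160 + 256 = 416 kbps = 0.416 Mbps.
animated explainer: 3.716 Mbps × 60 s × 1.02 = 227.4 Mb
screen recording: 2.936 Mbps × 3060 s × 1.02 = 9163.8 Mb
interview recording: 3.476 Mbps × 5160 s × 1.02 = 18294.9 Mb
Twitch VOD: 6.616 Mbps × 2400 s × 1.02 = 16196.0 Mb
TV episode: 8.216 Mbps × 1380 s × 1.02 = 11564.8 Mb
Total: 55447.0 Mb = 6930.9 MB.
At 1000 Mbps: 55447.0 / 1000 = 55 s ≈ 0.924 minutes.

0.9 minutes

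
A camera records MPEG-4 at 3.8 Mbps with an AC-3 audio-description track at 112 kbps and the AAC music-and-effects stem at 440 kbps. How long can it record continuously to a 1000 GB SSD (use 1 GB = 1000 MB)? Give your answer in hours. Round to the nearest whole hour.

511 hours

Audio total: 112 + 440 = 552 kbps = 0.552 Mbps.
Total bitrate: 3.8 + 0.552 = 4.352 Mbps.
Capacity: 1000 GB = 8,000,000 Mb.
Recording time: 8,000,000 / 4.352 = 1,838,235 s ≈ 511 hours.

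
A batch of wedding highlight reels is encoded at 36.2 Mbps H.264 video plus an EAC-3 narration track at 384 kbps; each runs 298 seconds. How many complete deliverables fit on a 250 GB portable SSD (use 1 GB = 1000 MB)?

Audio: 384 kbps = 0.384 Mbps.
Total bitrate: 36.584 Mbps.
Per item: 36.584 Mbps × 298 s = 10,902 Mb = 1,363 MB.
Capacity: 250 GB = 2,000,000 Mb; 183.45 items → 183 complete.

183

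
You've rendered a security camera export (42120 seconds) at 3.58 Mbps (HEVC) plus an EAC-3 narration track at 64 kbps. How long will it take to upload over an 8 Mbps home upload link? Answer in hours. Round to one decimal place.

5.3 hours

Audio: 64 kbps = 0.064 Mbps.
Total bitrate: 3.644 Mbps.
File: 3.644 Mbps × 42120 s = 153485.3 Mb.
At 8 Mbps: 153485.3 / 8 = 19185.7 s ≈ 5.33 hours.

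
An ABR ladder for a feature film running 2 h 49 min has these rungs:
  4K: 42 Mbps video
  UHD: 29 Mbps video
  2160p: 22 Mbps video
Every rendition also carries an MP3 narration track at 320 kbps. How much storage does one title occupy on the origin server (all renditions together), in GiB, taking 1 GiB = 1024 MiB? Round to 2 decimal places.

110.92 GiB

2 h 49 min = 169 min = 10140 s
Audio: 320 kbps = 0.320 Mbps.
Sum of rendition bitrates: (42+0.320) + (29+0.320) + (22+0.320) = 93.960 Mbps.
× 10140 s = 952,754 Mb = 119,094 MB = 110.9 GiB.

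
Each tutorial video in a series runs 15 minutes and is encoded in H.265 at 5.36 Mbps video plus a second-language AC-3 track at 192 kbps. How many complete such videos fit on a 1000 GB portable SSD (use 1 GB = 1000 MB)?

1601

15 min = 900 s
Audio: 192 kbps = 0.192 Mbps.
Total bitrate: 5.552 Mbps.
Per item: 5.552 Mbps × 900 s = 4,997 Mb = 624.6 MB.
Capacity: 1000 GB = 8,000,000 Mb; 1601.02 items → 1601 complete.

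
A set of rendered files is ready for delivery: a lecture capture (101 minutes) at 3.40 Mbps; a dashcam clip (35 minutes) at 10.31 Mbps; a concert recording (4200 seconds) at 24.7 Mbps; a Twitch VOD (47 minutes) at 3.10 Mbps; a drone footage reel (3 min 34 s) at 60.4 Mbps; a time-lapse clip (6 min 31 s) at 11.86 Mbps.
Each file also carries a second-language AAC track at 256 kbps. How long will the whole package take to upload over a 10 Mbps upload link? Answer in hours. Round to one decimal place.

Audio: 256 kbps = 0.256 Mbps.
lecture capture: 3.656 Mbps × 6060 s = 22155.4 Mb
dashcam clip: 10.566 Mbps × 2100 s = 22188.6 Mb
concert recording: 24.956 Mbps × 4200 s = 104815.2 Mb
Twitch VOD: 3.356 Mbps × 2820 s = 9463.9 Mb
drone footage reel: 60.656 Mbps × 214 s = 12980.4 Mb
time-lapse clip: 12.116 Mbps × 391 s = 4737.4 Mb
Total: 176340.8 Mb = 22042.6 MB.
At 10 Mbps: 176340.8 / 10 = 17634 s ≈ 4.9 hours.

4.9 hours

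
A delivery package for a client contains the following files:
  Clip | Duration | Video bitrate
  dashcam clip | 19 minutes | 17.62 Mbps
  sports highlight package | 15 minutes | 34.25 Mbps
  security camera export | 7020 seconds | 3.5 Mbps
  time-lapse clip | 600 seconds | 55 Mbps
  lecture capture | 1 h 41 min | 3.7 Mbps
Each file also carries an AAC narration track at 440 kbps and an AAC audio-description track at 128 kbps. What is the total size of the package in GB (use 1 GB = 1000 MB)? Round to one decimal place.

17.5 GB

Audio total: 440 + 128 = 568 kbps = 0.568 Mbps.
dashcam clip: 18.188 Mbps × 1140 s = 20734.3 Mb
sports highlight package: 34.818 Mbps × 900 s = 31336.2 Mb
security camera export: 4.068 Mbps × 7020 s = 28557.4 Mb
time-lapse clip: 55.568 Mbps × 600 s = 33340.8 Mb
lecture capture: 4.268 Mbps × 6060 s = 25864.1 Mb
Total: 139832.8 Mb = 17479.1 MB.
= 17.48 GB.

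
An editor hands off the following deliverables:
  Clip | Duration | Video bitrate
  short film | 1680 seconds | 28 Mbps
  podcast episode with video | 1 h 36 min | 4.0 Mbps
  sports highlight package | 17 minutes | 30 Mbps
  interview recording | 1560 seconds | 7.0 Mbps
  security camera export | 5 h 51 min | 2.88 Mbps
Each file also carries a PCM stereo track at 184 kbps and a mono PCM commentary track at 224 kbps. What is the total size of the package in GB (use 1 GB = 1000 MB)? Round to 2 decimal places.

23.12 GB

Audio total: 184 + 224 = 408 kbps = 0.408 Mbps.
short film: 28.408 Mbps × 1680 s = 47725.4 Mb
podcast episode with video: 4.408 Mbps × 5760 s = 25390.1 Mb
sports highlight package: 30.408 Mbps × 1020 s = 31016.2 Mb
interview recording: 7.408 Mbps × 1560 s = 11556.5 Mb
security camera export: 3.288 Mbps × 21060 s = 69245.3 Mb
Total: 184933.4 Mb = 23116.7 MB.
= 23.12 GB.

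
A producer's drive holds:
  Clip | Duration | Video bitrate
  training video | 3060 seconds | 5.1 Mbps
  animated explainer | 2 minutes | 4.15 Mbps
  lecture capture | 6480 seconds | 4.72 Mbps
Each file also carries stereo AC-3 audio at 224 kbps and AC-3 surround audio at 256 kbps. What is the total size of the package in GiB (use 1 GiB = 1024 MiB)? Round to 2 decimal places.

Audio total: 224 + 256 = 480 kbps = 0.480 Mbps.
training video: 5.580 Mbps × 3060 s = 17074.8 Mb
animated explainer: 4.630 Mbps × 120 s = 555.6 Mb
lecture capture: 5.200 Mbps × 6480 s = 33696.0 Mb
Total: 51326.4 Mb = 6415.8 MB.
= 5.975 GiB.

5.98 GiB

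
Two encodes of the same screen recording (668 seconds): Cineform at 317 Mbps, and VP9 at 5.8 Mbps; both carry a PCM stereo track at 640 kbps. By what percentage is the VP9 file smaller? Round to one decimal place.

Audio: 640 kbps = 0.640 Mbps.
Cineform: 317.640 Mbps × 668 s = 212183.5 Mb = 26.523 GB.
VP9: 6.440 Mbps × 668 s = 4301.9 Mb = 0.538 GB.
Reduction: (1 − 0.538/26.523) × 100 = 97.97%.

98.0%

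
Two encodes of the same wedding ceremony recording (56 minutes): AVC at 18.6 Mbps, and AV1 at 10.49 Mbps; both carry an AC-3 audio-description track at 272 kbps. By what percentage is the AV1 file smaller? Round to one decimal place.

43.0%

56 min = 3360 s
Audio: 272 kbps = 0.272 Mbps.
AVC: 18.872 Mbps × 3360 s = 63409.9 Mb = 7.382 GiB.
AV1: 10.762 Mbps × 3360 s = 36160.3 Mb = 4.210 GiB.
Reduction: (1 − 4.210/7.382) × 100 = 42.97%.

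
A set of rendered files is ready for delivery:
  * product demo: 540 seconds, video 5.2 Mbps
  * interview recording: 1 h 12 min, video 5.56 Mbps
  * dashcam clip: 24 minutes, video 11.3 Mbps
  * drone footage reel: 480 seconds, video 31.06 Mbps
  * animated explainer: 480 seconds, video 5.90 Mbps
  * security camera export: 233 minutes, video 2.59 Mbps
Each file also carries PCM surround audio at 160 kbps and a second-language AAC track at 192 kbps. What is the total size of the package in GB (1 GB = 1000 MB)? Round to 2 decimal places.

Audio total: 160 + 192 = 352 kbps = 0.352 Mbps.
product demo: 5.552 Mbps × 540 s = 2998.1 Mb
interview recording: 5.912 Mbps × 4320 s = 25539.8 Mb
dashcam clip: 11.652 Mbps × 1440 s = 16778.9 Mb
drone footage reel: 31.412 Mbps × 480 s = 15077.8 Mb
animated explainer: 6.252 Mbps × 480 s = 3001.0 Mb
security camera export: 2.942 Mbps × 13980 s = 41129.2 Mb
Total: 104524.7 Mb = 13065.6 MB.
= 13.07 GB.

13.07 GB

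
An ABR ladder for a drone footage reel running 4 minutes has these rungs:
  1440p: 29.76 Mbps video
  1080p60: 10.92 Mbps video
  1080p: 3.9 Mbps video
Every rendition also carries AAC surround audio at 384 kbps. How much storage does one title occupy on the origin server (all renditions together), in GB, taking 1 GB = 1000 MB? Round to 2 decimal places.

1.37 GB

4 min = 240 s
Audio: 384 kbps = 0.384 Mbps.
Sum of rendition bitrates: (29.76+0.384) + (10.92+0.384) + (3.9+0.384) = 45.732 Mbps.
× 240 s = 10,976 Mb = 1,372 MB = 1.372 GB.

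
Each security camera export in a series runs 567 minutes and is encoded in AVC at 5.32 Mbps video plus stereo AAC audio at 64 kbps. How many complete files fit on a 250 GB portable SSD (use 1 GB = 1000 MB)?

10

567 min = 34020 s
Audio: 64 kbps = 0.064 Mbps.
Total bitrate: 5.384 Mbps.
Per item: 5.384 Mbps × 34020 s = 183,164 Mb = 22,895 MB.
Capacity: 250 GB = 2,000,000 Mb; 10.92 items → 10 complete.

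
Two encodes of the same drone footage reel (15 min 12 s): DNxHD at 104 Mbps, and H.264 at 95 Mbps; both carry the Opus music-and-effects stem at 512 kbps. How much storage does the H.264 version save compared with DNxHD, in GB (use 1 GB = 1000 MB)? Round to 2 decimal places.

1.03 GB

15 min 12 s = 912 s
Audio: 512 kbps = 0.512 Mbps.
DNxHD: 104.512 Mbps × 912 s = 95314.9 Mb = 11.914 GB.
H.264: 95.512 Mbps × 912 s = 87106.9 Mb = 10.888 GB.
Saving: 11.914 − 10.888 = 1.026 GB.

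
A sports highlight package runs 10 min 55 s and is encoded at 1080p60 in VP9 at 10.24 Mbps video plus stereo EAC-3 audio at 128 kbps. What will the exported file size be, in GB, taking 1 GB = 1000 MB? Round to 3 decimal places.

10 min 55 s = 655 s
Audio: 128 kbps = 0.128 Mbps.
Total bitrate: 10.24 + 0.128 = 10.368 Mbps.
Stream data: 10.368 Mbps × 655 s = 6791.0 Mb.
6,791 Mb ÷ 8 = 848.9 MB → 0.8489 GB.

0.849 GB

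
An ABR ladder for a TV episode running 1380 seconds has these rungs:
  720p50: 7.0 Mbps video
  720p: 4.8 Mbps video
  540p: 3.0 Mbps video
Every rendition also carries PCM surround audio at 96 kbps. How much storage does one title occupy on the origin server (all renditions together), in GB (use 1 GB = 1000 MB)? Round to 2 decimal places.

Audio: 96 kbps = 0.096 Mbps.
Sum of rendition bitrates: (7.0+0.096) + (4.8+0.096) + (3.0+0.096) = 15.088 Mbps.
× 1380 s = 20,821 Mb = 2,603 MB = 2.603 GB.

2.60 GB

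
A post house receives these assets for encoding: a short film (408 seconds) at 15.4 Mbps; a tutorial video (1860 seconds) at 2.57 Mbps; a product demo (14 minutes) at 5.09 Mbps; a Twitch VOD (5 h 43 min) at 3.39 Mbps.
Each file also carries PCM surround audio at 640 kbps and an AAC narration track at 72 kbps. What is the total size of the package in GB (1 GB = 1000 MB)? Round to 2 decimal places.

12.75 GB

Audio total: 640 + 72 = 712 kbps = 0.712 Mbps.
short film: 16.112 Mbps × 408 s = 6573.7 Mb
tutorial video: 3.282 Mbps × 1860 s = 6104.5 Mb
product demo: 5.802 Mbps × 840 s = 4873.7 Mb
Twitch VOD: 4.102 Mbps × 20580 s = 84419.2 Mb
Total: 101971.1 Mb = 12746.4 MB.
= 12.75 GB.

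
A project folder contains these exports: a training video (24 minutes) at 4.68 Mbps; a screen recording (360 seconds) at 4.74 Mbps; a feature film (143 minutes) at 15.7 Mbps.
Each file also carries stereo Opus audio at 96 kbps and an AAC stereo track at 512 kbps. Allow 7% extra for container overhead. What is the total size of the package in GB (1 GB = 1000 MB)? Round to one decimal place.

20.0 GB

Audio total: 96 + 512 = 608 kbps = 0.608 Mbps.
training video: 5.288 Mbps × 1440 s × 1.07 = 8147.8 Mb
screen recording: 5.348 Mbps × 360 s × 1.07 = 2060.0 Mb
feature film: 16.308 Mbps × 8580 s × 1.07 = 149717.2 Mb
Total: 159925.0 Mb = 19990.6 MB.
= 19.99 GB.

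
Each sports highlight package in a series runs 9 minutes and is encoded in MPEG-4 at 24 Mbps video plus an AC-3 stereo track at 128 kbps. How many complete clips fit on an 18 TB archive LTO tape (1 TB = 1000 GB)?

9 min = 540 s
Audio: 128 kbps = 0.128 Mbps.
Total bitrate: 24.128 Mbps.
Per item: 24.128 Mbps × 540 s = 13,029 Mb = 1,629 MB.
Capacity: 18 TB = 144,000,000 Mb; 11052.17 items → 11052 complete.

11052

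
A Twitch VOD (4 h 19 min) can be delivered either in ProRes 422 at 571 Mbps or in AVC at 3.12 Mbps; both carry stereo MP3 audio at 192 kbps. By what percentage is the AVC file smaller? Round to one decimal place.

4 h 19 min = 259 min = 15540 s
Audio: 192 kbps = 0.192 Mbps.
ProRes 422: 571.192 Mbps × 15540 s = 8876323.7 Mb = 1109.540 GB.
AVC: 3.312 Mbps × 15540 s = 51468.5 Mb = 6.434 GB.
Reduction: (1 − 6.434/1109.540) × 100 = 99.42%.

99.4%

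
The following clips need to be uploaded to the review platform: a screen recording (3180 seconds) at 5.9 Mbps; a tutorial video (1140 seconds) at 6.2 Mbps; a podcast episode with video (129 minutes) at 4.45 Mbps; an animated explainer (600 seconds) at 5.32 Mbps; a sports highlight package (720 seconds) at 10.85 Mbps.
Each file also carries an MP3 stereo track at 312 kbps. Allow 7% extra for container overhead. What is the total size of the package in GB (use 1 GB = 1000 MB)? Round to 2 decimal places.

10.09 GB

Audio: 312 kbps = 0.312 Mbps.
screen recording: 6.212 Mbps × 3180 s × 1.07 = 21137.0 Mb
tutorial video: 6.512 Mbps × 1140 s × 1.07 = 7943.3 Mb
podcast episode with video: 4.762 Mbps × 7740 s × 1.07 = 39437.9 Mb
animated explainer: 5.632 Mbps × 600 s × 1.07 = 3615.7 Mb
sports highlight package: 11.162 Mbps × 720 s × 1.07 = 8599.2 Mb
Total: 80733.2 Mb = 10091.6 MB.
= 10.09 GB.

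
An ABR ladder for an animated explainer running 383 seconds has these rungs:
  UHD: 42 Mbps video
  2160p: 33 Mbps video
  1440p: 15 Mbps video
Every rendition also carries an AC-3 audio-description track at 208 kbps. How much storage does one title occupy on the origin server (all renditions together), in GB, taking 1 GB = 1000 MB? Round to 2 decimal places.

4.34 GB

Audio: 208 kbps = 0.208 Mbps.
Sum of rendition bitrates: (42+0.208) + (33+0.208) + (15+0.208) = 90.624 Mbps.
× 383 s = 34,709 Mb = 4,339 MB = 4.339 GB.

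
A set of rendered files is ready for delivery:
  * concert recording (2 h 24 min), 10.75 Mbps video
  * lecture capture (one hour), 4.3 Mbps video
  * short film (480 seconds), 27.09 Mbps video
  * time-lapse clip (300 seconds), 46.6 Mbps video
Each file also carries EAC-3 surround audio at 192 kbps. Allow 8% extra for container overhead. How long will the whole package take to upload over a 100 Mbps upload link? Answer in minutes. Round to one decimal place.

Audio: 192 kbps = 0.192 Mbps.
concert recording: 10.942 Mbps × 8640 s × 1.08 = 102102.0 Mb
lecture capture: 4.492 Mbps × 3600 s × 1.08 = 17464.9 Mb
short film: 27.282 Mbps × 480 s × 1.08 = 14143.0 Mb
time-lapse clip: 46.792 Mbps × 300 s × 1.08 = 15160.6 Mb
Total: 148870.5 Mb = 18608.8 MB.
At 100 Mbps: 148870.5 / 100 = 1489 s ≈ 24.8 minutes.

24.8 minutes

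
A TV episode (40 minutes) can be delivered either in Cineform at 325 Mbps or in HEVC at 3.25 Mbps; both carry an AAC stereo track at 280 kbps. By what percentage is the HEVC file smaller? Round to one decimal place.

98.9%

40 min = 2400 s
Audio: 280 kbps = 0.280 Mbps.
Cineform: 325.280 Mbps × 2400 s = 780672.0 Mb = 97.584 GB.
HEVC: 3.530 Mbps × 2400 s = 8472.0 Mb = 1.059 GB.
Reduction: (1 − 1.059/97.584) × 100 = 98.91%.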